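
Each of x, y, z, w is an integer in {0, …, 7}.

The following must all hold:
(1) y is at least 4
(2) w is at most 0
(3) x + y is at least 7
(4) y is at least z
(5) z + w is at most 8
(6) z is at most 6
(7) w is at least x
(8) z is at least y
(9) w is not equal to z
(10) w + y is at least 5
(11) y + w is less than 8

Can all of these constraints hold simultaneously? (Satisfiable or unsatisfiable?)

From constraints 2 and 7: x ≤ w ≤ 0. From constraints 6 and 8: y ≤ z ≤ 6. Hence x + y ≤ 6. But constraint 3 requires x + y ≥ 7, and 7 > 6. Contradiction.

Unsatisfiable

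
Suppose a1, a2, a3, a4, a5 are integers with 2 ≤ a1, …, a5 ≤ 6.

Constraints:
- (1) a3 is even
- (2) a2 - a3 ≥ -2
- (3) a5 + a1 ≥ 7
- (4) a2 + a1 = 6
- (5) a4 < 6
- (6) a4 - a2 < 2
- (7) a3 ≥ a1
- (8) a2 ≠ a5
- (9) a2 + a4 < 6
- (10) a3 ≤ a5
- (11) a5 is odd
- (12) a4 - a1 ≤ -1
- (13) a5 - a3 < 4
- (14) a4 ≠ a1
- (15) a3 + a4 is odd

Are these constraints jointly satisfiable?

One satisfying assignment is a1 = 4, a2 = 2, a3 = 4, a4 = 3, a5 = 5.
For the less obvious constraints — constraint 2: a2 - a3 = -2; constraint 3: a5 + a1 = 9; constraint 4: a2 + a1 = 6 — and the others hold by inspection.

Satisfiable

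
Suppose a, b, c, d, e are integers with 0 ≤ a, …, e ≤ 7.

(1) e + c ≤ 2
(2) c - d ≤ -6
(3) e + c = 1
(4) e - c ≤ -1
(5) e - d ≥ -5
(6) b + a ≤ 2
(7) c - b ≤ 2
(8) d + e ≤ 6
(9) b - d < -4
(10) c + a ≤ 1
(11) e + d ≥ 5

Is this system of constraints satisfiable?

Constraints 2, 4, and 5 give e − d ≥ -5, d − c ≥ 6, c − e ≥ 1.
Adding all 3 inequalities: the left sides telescope to 0, and the right sides sum to (-5) + 6 + 1 = 2. So 0 ≥ 2, which is false.

Unsatisfiable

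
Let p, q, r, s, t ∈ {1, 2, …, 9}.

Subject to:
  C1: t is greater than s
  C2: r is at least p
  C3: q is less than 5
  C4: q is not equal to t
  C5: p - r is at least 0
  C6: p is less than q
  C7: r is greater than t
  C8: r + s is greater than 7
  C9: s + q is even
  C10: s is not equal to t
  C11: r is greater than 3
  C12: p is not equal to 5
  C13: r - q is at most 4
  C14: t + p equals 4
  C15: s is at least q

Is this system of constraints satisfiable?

Unsatisfiable

Constraints 1, 5, 6, 7, and 15 give s < t, t < r, r ≤ p, p < q, q ≤ s. Chaining: s < t < r ≤ p < q ≤ s, which forces s < s — impossible.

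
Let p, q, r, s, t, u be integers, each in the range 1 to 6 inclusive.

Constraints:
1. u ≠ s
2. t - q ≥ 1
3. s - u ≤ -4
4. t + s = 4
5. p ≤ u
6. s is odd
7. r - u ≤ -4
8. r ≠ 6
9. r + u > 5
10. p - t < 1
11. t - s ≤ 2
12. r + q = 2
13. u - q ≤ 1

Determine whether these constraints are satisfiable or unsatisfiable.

Unsatisfiable

Constraints 2, 3, 11, and 13 give q − u ≥ -1, u − s ≥ 4, s − t ≥ -2, t − q ≥ 1.
Adding all 4 inequalities: the left sides telescope to 0, and the right sides sum to (-1) + 4 + (-2) + 1 = 2. So 0 ≥ 2, which is false.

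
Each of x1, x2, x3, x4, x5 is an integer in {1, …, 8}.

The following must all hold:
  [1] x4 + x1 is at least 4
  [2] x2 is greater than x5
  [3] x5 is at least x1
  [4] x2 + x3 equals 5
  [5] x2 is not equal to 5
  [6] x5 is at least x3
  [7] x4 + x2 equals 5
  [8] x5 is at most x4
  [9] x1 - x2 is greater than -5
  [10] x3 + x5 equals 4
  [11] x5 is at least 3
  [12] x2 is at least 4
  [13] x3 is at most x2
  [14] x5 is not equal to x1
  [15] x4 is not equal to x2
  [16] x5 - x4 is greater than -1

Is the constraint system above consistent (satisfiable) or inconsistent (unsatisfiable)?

From constraints 8 and 11: x4 ≥ x5 ≥ 3. From constraint 12: x2 ≥ 4. Hence x4 + x2 ≥ 7. But constraint 7 requires x4 + x2 = 5, and 5 < 7. Contradiction.

Unsatisfiable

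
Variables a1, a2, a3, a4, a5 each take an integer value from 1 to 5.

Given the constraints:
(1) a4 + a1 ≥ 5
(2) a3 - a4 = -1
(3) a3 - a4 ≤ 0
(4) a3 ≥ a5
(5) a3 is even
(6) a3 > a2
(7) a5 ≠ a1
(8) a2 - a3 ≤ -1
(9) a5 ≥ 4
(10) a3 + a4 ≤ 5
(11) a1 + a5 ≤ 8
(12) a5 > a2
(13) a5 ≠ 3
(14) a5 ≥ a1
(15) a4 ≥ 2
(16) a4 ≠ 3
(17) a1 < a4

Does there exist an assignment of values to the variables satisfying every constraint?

Unsatisfiable

From constraints 4 and 9: a3 ≥ a5 ≥ 4. From constraint 15: a4 ≥ 2. Hence a3 + a4 ≥ 6. But constraint 10 requires a3 + a4 ≤ 5, and 5 < 6. Contradiction.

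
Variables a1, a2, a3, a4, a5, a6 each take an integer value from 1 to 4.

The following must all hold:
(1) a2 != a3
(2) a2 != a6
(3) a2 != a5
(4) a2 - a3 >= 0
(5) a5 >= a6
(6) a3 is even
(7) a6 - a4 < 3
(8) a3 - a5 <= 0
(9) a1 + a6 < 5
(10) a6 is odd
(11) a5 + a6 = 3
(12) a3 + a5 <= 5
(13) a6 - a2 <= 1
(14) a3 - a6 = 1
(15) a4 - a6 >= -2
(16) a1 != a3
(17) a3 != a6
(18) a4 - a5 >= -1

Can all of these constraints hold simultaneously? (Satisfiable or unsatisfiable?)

Setting (a1, a2, a3, a4, a5, a6) = (3, 3, 2, 1, 2, 1) satisfies everything: constraint 4: a2 - a3 = 1; constraint 7: a6 - a4 = 0; constraint 8: a3 - a5 = 0, and the others follow.

Satisfiable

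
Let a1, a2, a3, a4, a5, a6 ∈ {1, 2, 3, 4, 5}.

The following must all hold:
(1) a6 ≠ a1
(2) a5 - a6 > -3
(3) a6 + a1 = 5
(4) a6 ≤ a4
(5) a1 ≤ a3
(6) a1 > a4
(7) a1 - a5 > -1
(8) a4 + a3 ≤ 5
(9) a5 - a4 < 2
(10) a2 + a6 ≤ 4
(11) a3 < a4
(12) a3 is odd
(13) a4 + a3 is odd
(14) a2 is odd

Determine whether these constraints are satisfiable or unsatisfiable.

Constraints 5, 6, and 11 give a4 < a1, a1 ≤ a3, a3 < a4. Chaining: a4 < a1 ≤ a3 < a4, which forces a4 < a4 — impossible.

Unsatisfiable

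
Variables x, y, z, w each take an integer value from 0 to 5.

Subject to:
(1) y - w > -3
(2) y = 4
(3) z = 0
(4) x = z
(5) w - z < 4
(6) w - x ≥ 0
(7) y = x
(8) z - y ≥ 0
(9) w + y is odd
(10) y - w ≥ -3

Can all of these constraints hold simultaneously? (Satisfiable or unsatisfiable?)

Unsatisfiable

Constraint 2 fixes y = 4 and constraint 3 fixes z = 0. Constraints 4 and 7 give y = x = z, so y = z. But 4 ≠ 0 — contradiction.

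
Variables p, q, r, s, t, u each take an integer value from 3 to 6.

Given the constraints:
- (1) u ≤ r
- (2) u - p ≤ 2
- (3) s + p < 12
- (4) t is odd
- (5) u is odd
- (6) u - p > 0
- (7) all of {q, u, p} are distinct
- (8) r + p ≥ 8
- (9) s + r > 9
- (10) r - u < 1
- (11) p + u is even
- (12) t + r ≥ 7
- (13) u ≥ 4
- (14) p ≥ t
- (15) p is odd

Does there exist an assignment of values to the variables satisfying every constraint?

Satisfiable

Take p = 3, q = 4, r = 5, s = 6, t = 3, u = 5. Then constraint 2: u - p = 2; constraint 3: s + p = 9, and every other listed constraint is also met.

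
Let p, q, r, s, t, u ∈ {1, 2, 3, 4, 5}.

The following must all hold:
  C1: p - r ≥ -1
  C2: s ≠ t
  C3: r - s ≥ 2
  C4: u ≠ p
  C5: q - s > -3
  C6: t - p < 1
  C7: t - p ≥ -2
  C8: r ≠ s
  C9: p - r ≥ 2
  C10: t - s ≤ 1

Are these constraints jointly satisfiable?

Constraints 3, 7, 9, and 10 give t − p ≥ -2, p − r ≥ 2, r − s ≥ 2, s − t ≥ -1.
Adding all 4 inequalities: the left sides telescope to 0, and the right sides sum to (-2) + 2 + 2 + (-1) = 1. So 0 ≥ 1, which is false.

Unsatisfiable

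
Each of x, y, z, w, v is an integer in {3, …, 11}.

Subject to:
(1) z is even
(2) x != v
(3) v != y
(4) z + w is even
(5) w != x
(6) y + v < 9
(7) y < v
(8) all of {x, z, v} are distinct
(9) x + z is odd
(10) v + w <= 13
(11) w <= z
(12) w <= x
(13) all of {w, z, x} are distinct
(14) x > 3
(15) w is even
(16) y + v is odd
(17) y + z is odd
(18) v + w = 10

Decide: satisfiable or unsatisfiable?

Take x = 11, y = 3, z = 8, w = 6, v = 4. Then constraint 6: y + v = 7; constraint 10: v + w = 10, and every other listed constraint is also met.

Satisfiable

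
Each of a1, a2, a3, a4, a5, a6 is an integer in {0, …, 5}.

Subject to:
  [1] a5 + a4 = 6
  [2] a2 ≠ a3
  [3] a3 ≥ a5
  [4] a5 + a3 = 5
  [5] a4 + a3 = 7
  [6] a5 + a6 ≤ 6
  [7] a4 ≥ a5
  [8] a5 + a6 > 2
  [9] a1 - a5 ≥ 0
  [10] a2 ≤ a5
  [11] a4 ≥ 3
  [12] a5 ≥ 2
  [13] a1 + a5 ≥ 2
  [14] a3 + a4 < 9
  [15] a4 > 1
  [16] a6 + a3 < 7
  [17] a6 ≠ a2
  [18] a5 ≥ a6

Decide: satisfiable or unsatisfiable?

Satisfiable

Setting (a1, a2, a3, a4, a5, a6) = (3, 0, 3, 4, 2, 1) satisfies everything: constraint 1: a5 + a4 = 6; constraint 4: a5 + a3 = 5; constraint 5: a4 + a3 = 7, and the others follow.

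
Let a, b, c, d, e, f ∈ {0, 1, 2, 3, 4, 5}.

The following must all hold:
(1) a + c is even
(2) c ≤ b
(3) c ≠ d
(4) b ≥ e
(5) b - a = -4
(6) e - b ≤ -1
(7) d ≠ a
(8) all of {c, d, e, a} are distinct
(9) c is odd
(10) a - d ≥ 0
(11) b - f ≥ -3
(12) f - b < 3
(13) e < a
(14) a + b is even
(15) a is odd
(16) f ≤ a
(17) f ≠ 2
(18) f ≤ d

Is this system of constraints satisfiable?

Satisfiable

Try a = 5, b = 1, c = 1, d = 4, e = 0, f = 3.
Check constraint 5: b - a = -4; constraint 6: e - b = -1; constraint 10: a - d = 1. The remaining constraints are straightforward to verify.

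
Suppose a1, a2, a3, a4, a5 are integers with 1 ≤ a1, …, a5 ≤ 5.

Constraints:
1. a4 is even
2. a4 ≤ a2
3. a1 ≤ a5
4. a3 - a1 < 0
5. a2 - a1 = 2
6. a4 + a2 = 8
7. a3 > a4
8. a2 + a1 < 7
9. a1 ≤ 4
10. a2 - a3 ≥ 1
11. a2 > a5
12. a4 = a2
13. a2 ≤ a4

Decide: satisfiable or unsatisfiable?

Constraints 3, 4, 7, 11, and 13 give a4 < a3, a3 < a1, a1 ≤ a5, a5 < a2, a2 ≤ a4. Chaining: a4 < a3 < a1 ≤ a5 < a2 ≤ a4, which forces a4 < a4 — impossible.

Unsatisfiable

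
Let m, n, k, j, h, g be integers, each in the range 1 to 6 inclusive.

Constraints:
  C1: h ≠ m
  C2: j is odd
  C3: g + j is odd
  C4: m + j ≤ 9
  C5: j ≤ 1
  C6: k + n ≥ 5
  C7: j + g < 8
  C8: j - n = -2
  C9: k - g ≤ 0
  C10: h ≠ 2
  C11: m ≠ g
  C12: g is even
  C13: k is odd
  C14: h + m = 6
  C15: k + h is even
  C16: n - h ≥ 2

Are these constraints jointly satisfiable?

Satisfiable

One satisfying assignment is m = 5, n = 3, k = 3, j = 1, h = 1, g = 6.
For the less obvious constraints — constraint 4: m + j = 6; constraint 6: k + n = 6; constraint 7: j + g = 7 — and the others hold by inspection.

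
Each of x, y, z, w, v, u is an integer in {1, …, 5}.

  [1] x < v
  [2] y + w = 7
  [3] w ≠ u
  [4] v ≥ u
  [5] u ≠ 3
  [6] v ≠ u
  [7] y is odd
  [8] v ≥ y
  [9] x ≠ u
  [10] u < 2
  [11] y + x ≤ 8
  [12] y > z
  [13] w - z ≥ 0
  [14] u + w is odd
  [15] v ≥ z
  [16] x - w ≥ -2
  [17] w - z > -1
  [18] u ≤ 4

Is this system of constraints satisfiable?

One satisfying assignment is x = 2, y = 5, z = 1, w = 2, v = 5, u = 1.
For the less obvious constraints — constraint 2: y + w = 7; constraint 11: y + x = 7 — and the others hold by inspection.

Satisfiable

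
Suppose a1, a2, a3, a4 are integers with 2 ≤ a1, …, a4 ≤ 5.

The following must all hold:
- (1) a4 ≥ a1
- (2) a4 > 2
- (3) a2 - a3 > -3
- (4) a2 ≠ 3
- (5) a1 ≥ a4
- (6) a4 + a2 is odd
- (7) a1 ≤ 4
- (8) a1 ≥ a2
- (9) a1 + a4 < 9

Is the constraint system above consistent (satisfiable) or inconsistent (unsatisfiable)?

Satisfiable

Setting (a1, a2, a3, a4) = (3, 2, 2, 3) satisfies everything: constraint 3: a2 - a3 = 0; constraint 9: a1 + a4 = 6, and the others follow.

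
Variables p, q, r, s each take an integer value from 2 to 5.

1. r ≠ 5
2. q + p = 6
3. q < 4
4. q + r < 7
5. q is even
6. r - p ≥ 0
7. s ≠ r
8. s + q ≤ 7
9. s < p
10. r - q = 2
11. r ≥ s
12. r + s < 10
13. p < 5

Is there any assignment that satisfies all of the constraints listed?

Take p = 4, q = 2, r = 4, s = 3. Then constraint 2: q + p = 6; constraint 4: q + r = 6, and every other listed constraint is also met.

Satisfiable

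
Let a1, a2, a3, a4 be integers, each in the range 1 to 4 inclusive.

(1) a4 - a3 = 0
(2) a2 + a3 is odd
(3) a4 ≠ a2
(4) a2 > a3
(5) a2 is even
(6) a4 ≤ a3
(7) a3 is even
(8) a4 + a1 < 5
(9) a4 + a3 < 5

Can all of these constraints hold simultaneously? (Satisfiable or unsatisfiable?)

Constraint 5 makes a2 even and constraint 7 makes a3 even, so a2 + a3 must be even. Constraint 2 says a2 + a3 is odd — contradiction.

Unsatisfiable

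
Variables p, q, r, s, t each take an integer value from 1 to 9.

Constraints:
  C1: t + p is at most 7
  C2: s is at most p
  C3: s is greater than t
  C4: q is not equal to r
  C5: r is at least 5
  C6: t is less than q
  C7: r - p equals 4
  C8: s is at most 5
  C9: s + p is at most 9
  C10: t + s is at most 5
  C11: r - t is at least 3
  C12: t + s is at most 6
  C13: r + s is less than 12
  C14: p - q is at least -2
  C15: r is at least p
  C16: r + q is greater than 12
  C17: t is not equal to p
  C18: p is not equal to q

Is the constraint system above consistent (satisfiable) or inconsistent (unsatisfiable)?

Setting (p, q, r, s, t) = (4, 5, 8, 3, 2) satisfies everything: constraint 1: t + p = 6; constraint 7: r - p = 4, and the others follow.

Satisfiable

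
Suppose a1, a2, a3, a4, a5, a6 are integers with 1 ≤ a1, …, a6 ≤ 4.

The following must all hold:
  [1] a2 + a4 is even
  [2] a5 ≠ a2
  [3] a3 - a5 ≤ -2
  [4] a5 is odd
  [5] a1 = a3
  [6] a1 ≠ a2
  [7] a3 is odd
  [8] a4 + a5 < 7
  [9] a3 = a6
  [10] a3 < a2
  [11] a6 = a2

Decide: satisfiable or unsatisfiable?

Unsatisfiable

From constraints 5, 9, and 11, a1 = a3 = a6 = a2, so a1 = a2. But constraint 6 says a1 ≠ a2. Contradiction.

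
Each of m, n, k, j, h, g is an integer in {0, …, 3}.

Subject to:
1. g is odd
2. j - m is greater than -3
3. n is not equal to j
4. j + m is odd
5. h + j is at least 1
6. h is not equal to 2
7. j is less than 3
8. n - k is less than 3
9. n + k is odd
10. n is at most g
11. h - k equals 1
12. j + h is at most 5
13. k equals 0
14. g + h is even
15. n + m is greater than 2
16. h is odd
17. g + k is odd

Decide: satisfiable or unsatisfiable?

Satisfiable

The assignment m = 3, n = 1, k = 0, j = 2, h = 1, g = 3 works:
  constraint 2 holds since j - m = -1.
  constraint 5 holds since h + j = 3.
The rest check out directly.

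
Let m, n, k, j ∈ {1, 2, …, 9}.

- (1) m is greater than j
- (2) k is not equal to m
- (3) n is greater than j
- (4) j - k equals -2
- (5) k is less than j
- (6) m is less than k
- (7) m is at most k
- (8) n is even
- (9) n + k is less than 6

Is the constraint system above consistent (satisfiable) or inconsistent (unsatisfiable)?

Constraints 1, 5, and 6 give k < j, j < m, m < k. Chaining: k < j < m < k, which forces k < k — impossible.

Unsatisfiable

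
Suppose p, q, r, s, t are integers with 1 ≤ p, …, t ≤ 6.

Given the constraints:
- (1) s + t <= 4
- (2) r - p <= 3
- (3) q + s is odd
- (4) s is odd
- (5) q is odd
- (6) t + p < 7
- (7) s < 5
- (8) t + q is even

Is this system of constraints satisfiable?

Unsatisfiable

Constraint 5 makes q odd and constraint 4 makes s odd, so q + s must be even. Constraint 3 says q + s is odd — contradiction.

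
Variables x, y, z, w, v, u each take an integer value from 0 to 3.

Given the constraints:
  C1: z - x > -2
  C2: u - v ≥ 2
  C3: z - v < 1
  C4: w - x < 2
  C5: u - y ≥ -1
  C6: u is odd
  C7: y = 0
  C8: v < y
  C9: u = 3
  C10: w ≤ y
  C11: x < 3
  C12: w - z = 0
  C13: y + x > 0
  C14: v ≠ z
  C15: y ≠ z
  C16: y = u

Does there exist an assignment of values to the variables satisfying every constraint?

Unsatisfiable

Constraint 7 fixes y = 0 and constraint 9 fixes u = 3, but constraint 16 requires y = u. Since 0 ≠ 3, contradiction.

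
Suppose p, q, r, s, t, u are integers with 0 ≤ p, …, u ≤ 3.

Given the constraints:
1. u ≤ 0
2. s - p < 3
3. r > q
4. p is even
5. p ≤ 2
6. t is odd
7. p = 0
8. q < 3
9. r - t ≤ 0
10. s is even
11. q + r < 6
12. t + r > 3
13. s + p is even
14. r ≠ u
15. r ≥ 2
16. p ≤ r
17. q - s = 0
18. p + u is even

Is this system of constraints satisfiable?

The assignment p = 0, q = 2, r = 3, s = 2, t = 3, u = 0 works:
  constraint 2 holds since s - p = 2.
  constraint 9 holds since r - t = 0.
The rest check out directly.

Satisfiable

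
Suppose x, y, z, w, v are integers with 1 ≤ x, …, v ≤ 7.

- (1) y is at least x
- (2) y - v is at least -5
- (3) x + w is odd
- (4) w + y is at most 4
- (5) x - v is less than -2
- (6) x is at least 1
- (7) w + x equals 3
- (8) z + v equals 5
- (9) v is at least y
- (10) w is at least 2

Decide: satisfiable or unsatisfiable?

Satisfiable

Take x = 1, y = 1, z = 1, w = 2, v = 4. Then constraint 2: y - v = -3; constraint 4: w + y = 3; constraint 5: x - v = -3, and every other listed constraint is also met.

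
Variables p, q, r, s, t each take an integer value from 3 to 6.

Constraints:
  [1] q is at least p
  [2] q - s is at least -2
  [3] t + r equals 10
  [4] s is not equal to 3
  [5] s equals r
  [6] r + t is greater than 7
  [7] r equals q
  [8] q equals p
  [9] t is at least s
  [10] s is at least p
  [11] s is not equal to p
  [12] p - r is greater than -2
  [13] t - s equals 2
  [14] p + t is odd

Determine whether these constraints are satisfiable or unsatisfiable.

Unsatisfiable

From constraints 5, 7, and 8, s = r = q = p, so s = p. But constraint 11 says s ≠ p. Contradiction.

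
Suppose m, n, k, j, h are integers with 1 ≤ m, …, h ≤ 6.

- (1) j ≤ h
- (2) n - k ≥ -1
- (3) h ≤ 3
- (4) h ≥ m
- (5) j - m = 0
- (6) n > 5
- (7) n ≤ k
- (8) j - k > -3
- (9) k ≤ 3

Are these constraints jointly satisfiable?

Unsatisfiable

From constraint 6: n ≥ 6. From constraints 7 and 9: n ≤ k and k ≤ 3, so n ≤ 3. But 3 < 6, so no value of n works.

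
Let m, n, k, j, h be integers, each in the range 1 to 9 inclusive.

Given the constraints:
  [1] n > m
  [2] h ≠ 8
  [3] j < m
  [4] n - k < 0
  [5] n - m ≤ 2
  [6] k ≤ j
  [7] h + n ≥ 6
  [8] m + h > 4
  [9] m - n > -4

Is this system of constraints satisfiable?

Constraints 1, 3, 4, and 6 give j < m, m < n, n < k, k ≤ j. Chaining: j < m < n < k ≤ j, which forces j < j — impossible.

Unsatisfiable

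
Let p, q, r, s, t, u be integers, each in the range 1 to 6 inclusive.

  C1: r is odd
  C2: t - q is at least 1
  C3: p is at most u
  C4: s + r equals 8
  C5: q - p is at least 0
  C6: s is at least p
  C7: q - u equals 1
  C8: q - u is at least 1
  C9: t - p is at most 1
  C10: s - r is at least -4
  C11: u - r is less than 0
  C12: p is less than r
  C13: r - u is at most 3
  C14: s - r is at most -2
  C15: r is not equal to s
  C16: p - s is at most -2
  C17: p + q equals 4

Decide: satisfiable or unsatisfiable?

Constraints 2, 8, 9, 13, 14, and 16 give r − s ≥ 2, s − p ≥ 2, p − t ≥ -1, t − q ≥ 1, q − u ≥ 1, u − r ≥ -3.
Adding all 6 inequalities: the left sides telescope to 0, and the right sides sum to 2 + 2 + (-1) + 1 + 1 + (-3) = 2. So 0 ≥ 2, which is false.

Unsatisfiable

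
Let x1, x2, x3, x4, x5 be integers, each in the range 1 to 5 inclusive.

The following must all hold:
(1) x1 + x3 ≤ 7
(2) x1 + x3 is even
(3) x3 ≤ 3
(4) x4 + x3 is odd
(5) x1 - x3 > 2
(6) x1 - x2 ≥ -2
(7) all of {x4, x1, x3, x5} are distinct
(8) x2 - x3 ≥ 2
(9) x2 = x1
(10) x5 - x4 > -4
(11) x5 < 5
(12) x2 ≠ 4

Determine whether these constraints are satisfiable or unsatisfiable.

Satisfiable

Try x1 = 5, x2 = 5, x3 = 1, x4 = 4, x5 = 2.
Check constraint 1: x1 + x3 = 6; constraint 5: x1 - x3 = 4; constraint 6: x1 - x2 = 0. The remaining constraints are straightforward to verify.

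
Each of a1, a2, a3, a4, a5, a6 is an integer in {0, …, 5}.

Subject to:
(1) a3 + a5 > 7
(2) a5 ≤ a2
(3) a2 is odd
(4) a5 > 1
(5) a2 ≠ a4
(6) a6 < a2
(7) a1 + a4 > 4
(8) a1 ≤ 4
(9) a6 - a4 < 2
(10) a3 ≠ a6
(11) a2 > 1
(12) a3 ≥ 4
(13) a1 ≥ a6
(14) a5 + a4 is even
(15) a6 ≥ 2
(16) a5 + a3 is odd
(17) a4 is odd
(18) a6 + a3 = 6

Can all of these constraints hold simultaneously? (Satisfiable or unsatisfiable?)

Satisfiable

The assignment a1 = 4, a2 = 5, a3 = 4, a4 = 3, a5 = 5, a6 = 2 works:
  constraint 1 holds since a3 + a5 = 9.
  constraint 7 holds since a1 + a4 = 7.
The rest check out directly.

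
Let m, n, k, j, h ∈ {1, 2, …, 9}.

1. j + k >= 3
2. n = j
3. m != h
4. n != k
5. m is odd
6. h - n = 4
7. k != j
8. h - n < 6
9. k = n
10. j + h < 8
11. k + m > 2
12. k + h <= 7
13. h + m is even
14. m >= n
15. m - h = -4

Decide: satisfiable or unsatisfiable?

From constraints 2 and 9, k = n = j, so k = j. But constraint 7 says k ≠ j. Contradiction.

Unsatisfiable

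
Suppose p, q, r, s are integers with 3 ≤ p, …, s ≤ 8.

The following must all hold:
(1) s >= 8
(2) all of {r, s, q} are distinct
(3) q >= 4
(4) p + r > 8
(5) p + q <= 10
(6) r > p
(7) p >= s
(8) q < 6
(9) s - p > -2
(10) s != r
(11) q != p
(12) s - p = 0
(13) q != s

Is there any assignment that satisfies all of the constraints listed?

From constraints 1 and 7: p ≥ s ≥ 8. From constraint 3: q ≥ 4. Hence p + q ≥ 12. But constraint 5 requires p + q ≤ 10, and 10 < 12. Contradiction.

Unsatisfiable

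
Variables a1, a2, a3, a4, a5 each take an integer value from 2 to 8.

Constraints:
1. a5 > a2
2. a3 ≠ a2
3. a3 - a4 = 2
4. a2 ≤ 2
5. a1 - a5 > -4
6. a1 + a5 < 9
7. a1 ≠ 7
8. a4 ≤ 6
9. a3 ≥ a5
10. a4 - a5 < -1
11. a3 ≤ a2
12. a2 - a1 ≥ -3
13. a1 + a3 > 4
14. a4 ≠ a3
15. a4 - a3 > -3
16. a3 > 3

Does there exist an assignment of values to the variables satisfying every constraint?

From constraint 16: a3 ≥ 4. From constraints 4 and 11: a3 ≤ a2 and a2 ≤ 2, so a3 ≤ 2. But 2 < 4, so no value of a3 works.

Unsatisfiable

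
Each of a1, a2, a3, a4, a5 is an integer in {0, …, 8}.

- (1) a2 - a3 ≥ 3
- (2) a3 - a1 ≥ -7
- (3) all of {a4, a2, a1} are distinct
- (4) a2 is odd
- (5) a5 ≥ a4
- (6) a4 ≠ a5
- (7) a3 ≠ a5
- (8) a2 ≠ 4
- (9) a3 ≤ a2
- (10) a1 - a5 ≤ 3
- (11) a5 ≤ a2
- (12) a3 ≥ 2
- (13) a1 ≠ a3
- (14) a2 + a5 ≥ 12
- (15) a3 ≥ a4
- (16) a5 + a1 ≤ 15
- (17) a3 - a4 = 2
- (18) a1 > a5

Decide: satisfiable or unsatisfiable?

Satisfiable

The assignment a1 = 8, a2 = 7, a3 = 2, a4 = 0, a5 = 7 works:
  constraint 1 holds since a2 - a3 = 5.
  constraint 2 holds since a3 - a1 = -6.
The rest check out directly.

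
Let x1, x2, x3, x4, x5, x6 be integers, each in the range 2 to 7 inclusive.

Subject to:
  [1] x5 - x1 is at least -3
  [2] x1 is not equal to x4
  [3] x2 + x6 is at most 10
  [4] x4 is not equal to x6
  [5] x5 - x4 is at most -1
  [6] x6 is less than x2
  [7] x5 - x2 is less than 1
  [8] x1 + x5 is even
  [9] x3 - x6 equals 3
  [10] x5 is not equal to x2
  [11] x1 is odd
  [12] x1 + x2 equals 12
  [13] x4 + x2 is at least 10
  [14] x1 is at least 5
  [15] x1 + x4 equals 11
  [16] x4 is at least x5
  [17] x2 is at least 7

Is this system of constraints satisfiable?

Setting (x1, x2, x3, x4, x5, x6) = (5, 7, 6, 6, 5, 3) satisfies everything: constraint 1: x5 - x1 = 0; constraint 3: x2 + x6 = 10, and the others follow.

Satisfiable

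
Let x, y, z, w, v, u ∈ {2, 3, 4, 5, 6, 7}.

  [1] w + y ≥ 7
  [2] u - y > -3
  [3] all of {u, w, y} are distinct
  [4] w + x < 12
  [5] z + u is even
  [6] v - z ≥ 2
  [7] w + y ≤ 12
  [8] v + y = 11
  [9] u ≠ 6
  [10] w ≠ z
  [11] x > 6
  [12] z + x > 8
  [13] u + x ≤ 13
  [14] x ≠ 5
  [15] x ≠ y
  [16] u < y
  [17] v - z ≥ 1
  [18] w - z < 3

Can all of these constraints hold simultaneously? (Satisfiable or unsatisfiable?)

One satisfying assignment is x = 7, y = 6, z = 3, w = 4, v = 5, u = 5.
For the less obvious constraints — constraint 1: w + y = 10; constraint 2: u - y = -1 — and the others hold by inspection.

Satisfiable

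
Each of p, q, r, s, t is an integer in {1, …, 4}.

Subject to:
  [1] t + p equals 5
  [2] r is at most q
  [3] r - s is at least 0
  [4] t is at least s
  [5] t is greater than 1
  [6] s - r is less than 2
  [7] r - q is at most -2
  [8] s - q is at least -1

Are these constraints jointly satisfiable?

Unsatisfiable

Constraints 3, 7, and 8 give s − q ≥ -1, q − r ≥ 2, r − s ≥ 0.
Adding all 3 inequalities: the left sides telescope to 0, and the right sides sum to (-1) + 2 + 0 = 1. So 0 ≥ 1, which is false.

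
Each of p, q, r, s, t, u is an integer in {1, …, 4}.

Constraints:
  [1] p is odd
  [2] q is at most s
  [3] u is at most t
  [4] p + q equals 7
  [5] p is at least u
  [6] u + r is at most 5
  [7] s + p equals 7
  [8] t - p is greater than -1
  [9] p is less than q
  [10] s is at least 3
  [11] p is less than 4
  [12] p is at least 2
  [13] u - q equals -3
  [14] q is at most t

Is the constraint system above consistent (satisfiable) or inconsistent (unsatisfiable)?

One satisfying assignment is p = 3, q = 4, r = 1, s = 4, t = 4, u = 1.
For the less obvious constraints — constraint 4: p + q = 7; constraint 6: u + r = 2; constraint 7: s + p = 7 — and the others hold by inspection.

Satisfiable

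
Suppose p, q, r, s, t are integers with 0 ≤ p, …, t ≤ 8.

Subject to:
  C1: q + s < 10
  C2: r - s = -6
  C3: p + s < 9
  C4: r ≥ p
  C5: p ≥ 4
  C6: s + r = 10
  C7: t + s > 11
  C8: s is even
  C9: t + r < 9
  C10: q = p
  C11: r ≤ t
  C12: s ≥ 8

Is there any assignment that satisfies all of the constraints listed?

From constraint 12: s ≥ 8. From constraints 4 and 5: r ≥ p ≥ 4. Hence s + r ≥ 12. But constraint 6 requires s + r = 10, and 10 < 12. Contradiction.

Unsatisfiable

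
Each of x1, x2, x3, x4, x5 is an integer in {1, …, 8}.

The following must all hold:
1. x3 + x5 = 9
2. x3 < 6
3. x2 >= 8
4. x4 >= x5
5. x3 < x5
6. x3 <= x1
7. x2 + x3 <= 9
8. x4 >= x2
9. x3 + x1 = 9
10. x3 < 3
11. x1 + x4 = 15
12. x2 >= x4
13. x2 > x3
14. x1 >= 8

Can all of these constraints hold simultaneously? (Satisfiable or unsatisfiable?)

Unsatisfiable

From constraint 14: x1 ≥ 8. From constraints 3 and 8: x4 ≥ x2 ≥ 8. Hence x1 + x4 ≥ 16. But constraint 11 requires x1 + x4 = 15, and 15 < 16. Contradiction.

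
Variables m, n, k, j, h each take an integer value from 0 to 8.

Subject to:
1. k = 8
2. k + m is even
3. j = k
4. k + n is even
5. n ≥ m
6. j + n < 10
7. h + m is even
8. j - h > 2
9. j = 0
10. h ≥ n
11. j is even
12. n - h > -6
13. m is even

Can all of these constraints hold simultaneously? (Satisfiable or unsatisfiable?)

Unsatisfiable

Constraint 9 fixes j = 0 and constraint 1 fixes k = 8, but constraint 3 requires j = k. Since 0 ≠ 8, contradiction.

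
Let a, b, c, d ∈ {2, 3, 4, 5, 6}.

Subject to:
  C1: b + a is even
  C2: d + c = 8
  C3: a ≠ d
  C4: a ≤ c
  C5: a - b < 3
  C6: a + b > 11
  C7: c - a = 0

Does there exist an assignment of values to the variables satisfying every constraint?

Take a = 6, b = 6, c = 6, d = 2. Then constraint 2: d + c = 8; constraint 5: a - b = 0; constraint 6: a + b = 12, and every other listed constraint is also met.

Satisfiable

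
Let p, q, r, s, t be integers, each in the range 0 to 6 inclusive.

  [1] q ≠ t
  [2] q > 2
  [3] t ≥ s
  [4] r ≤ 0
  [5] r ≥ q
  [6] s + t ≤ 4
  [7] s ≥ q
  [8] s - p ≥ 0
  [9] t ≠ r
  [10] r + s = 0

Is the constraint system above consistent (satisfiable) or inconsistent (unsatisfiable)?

From constraint 2: q ≥ 3. From constraints 4 and 5: q ≤ r and r ≤ 0, so q ≤ 0. But 0 < 3, so no value of q works.

Unsatisfiable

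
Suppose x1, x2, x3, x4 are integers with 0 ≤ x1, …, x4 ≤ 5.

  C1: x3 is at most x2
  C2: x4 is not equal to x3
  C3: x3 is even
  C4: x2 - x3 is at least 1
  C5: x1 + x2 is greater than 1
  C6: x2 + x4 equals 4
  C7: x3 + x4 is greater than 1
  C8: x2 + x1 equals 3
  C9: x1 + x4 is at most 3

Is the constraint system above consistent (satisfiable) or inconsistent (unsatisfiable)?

Satisfiable

One satisfying assignment is x1 = 0, x2 = 3, x3 = 2, x4 = 1.
For the less obvious constraints — constraint 4: x2 - x3 = 1; constraint 5: x1 + x2 = 3; constraint 6: x2 + x4 = 4 — and the others hold by inspection.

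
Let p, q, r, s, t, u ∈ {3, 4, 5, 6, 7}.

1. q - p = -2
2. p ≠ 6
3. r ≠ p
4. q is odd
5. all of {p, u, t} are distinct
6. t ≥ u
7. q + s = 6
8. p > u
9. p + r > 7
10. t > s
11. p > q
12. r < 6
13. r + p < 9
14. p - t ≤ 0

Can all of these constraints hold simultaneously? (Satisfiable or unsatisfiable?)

Take p = 5, q = 3, r = 3, s = 3, t = 7, u = 3. Then constraint 1: q - p = -2; constraint 7: q + s = 6; constraint 9: p + r = 8, and every other listed constraint is also met.

Satisfiable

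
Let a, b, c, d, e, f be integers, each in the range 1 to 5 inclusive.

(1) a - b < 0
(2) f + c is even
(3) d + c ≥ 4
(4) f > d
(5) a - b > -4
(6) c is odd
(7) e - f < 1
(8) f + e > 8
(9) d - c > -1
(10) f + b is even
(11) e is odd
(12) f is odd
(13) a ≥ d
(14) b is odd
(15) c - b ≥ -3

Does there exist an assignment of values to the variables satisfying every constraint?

The assignment a = 4, b = 5, c = 3, d = 3, e = 5, f = 5 works:
  constraint 1 holds since a - b = -1.
  constraint 3 holds since d + c = 6.
  constraint 5 holds since a - b = -1.
The rest check out directly.

Satisfiable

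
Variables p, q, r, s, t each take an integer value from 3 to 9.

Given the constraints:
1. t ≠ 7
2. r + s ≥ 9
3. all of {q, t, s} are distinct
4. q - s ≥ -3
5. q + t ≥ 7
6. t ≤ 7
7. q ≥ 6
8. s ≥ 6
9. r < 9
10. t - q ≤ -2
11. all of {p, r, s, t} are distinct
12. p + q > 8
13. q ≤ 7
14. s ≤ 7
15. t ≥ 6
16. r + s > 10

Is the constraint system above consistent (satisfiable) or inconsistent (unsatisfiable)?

Unsatisfiable

Constraints 6, 7, 8, 13, 14, and 15 confine each of q, t, s to the 2 values {6, 7}.
Constraint 3 requires all 3 of them to be distinct, but only 2 values are available — impossible by the pigeonhole principle.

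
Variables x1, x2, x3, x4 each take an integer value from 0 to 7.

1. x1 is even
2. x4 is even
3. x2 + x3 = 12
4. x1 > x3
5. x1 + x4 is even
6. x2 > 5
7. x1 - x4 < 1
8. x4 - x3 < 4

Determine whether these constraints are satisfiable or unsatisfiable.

One satisfying assignment is x1 = 6, x2 = 7, x3 = 5, x4 = 6.
For the less obvious constraints — constraint 3: x2 + x3 = 12; constraint 7: x1 - x4 = 0 — and the others hold by inspection.

Satisfiable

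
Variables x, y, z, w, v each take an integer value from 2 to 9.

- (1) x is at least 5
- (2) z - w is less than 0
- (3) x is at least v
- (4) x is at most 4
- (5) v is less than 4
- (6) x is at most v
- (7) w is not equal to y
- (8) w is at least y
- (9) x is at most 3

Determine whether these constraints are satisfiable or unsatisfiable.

From constraints 1 and 6: v ≥ x and x ≥ 5, so v ≥ 5. From constraint 5: v ≤ 3. But 3 < 5, so no value of v works.

Unsatisfiable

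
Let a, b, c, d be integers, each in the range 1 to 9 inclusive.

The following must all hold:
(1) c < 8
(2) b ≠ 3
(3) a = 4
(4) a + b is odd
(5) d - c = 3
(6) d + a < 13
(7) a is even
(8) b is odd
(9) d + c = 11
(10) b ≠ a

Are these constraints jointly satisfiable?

One satisfying assignment is a = 4, b = 9, c = 4, d = 7.
For the less obvious constraints — constraint 5: d - c = 3; constraint 6: d + a = 11; constraint 9: d + c = 11 — and the others hold by inspection.

Satisfiable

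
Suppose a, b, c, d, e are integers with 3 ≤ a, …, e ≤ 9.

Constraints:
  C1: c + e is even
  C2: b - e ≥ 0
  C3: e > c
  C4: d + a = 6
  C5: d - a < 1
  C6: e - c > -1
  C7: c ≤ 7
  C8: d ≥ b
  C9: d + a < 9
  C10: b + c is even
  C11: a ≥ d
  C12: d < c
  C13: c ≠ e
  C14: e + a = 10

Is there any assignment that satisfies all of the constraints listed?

Unsatisfiable

Constraints 2, 3, 8, and 12 give c < e, e ≤ b, b ≤ d, d < c. Chaining: c < e ≤ b ≤ d < c, which forces c < c — impossible.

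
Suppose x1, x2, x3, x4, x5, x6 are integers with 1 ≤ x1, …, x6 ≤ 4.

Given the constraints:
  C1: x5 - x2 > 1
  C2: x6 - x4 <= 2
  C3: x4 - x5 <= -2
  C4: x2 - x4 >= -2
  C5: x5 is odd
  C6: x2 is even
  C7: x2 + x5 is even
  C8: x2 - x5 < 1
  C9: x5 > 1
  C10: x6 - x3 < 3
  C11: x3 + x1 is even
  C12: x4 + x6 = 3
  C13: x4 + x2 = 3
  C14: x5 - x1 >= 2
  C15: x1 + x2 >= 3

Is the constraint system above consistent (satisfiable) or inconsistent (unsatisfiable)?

Unsatisfiable

Constraint 6 makes x2 even and constraint 5 makes x5 odd, so x2 + x5 must be odd. Constraint 7 says x2 + x5 is even — contradiction.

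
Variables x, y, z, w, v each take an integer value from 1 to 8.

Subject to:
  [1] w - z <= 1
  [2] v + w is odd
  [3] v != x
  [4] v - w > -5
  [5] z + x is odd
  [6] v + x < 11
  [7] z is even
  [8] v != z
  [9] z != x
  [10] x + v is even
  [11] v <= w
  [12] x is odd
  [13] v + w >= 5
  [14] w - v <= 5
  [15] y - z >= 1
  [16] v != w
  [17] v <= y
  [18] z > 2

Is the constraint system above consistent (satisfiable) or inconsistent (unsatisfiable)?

One satisfying assignment is x = 7, y = 7, z = 4, w = 4, v = 1.
For the less obvious constraints — constraint 1: w - z = 0; constraint 4: v - w = -3; constraint 6: v + x = 8 — and the others hold by inspection.

Satisfiable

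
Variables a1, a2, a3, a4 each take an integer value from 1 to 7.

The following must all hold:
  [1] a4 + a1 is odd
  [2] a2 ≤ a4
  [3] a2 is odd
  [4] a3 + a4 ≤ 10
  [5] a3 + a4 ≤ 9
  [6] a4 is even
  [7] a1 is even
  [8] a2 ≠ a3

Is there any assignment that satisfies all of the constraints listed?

Constraint 6 makes a4 even and constraint 7 makes a1 even, so a4 + a1 must be even. Constraint 1 says a4 + a1 is odd — contradiction.

Unsatisfiable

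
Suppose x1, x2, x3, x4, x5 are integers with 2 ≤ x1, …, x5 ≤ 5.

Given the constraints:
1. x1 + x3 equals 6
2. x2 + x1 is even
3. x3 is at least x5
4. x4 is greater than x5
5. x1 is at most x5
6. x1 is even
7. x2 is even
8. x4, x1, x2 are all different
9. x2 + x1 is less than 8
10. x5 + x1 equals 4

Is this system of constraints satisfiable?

The assignment x1 = 2, x2 = 4, x3 = 4, x4 = 3, x5 = 2 works:
  constraint 1 holds since x1 + x3 = 6.
  constraint 9 holds since x2 + x1 = 6.
The rest check out directly.

Satisfiable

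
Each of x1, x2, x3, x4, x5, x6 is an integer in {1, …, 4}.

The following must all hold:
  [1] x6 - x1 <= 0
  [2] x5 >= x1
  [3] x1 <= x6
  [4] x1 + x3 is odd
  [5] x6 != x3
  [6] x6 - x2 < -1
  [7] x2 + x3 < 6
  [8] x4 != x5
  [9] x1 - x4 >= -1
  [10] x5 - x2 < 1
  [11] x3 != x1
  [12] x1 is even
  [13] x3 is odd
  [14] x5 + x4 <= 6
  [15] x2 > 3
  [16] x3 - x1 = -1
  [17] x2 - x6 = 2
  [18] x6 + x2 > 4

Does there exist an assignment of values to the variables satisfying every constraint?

Satisfiable

Take x1 = 2, x2 = 4, x3 = 1, x4 = 1, x5 = 2, x6 = 2. Then constraint 1: x6 - x1 = 0; constraint 6: x6 - x2 = -2, and every other listed constraint is also met.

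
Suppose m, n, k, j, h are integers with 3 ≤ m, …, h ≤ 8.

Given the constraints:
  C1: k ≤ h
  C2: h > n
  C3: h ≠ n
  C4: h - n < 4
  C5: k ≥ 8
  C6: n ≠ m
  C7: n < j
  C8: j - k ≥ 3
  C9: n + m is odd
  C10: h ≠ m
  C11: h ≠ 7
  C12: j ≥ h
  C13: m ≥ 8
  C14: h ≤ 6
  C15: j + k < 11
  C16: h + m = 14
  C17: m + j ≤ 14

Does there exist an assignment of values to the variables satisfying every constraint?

From constraints 1 and 5: h ≥ k ≥ 8. From constraint 13: m ≥ 8. Hence h + m ≥ 16. But constraint 16 requires h + m = 14, and 14 < 16. Contradiction.

Unsatisfiable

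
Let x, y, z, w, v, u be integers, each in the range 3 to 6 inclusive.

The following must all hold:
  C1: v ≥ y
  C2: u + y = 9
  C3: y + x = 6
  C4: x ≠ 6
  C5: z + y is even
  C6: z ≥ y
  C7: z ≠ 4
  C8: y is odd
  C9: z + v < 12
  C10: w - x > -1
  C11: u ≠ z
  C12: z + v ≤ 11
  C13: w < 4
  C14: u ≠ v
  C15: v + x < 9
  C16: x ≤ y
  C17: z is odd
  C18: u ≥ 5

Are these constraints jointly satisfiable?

Try x = 3, y = 3, z = 5, w = 3, v = 5, u = 6.
Check constraint 2: u + y = 9; constraint 3: y + x = 6. The remaining constraints are straightforward to verify.

Satisfiable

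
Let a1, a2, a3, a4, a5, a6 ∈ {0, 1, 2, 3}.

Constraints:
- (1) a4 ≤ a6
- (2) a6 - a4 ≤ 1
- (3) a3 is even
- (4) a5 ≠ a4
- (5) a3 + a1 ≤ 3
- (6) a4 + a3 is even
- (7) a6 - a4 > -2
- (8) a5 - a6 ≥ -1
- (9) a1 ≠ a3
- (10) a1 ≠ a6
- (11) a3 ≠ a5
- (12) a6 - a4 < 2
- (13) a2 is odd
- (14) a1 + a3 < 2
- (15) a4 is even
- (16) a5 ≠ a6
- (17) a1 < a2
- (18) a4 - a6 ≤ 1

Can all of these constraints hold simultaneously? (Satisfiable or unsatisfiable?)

Satisfiable

One satisfying assignment is a1 = 1, a2 = 3, a3 = 0, a4 = 0, a5 = 2, a6 = 0.
For the less obvious constraints — constraint 2: a6 - a4 = 0; constraint 5: a3 + a1 = 1 — and the others hold by inspection.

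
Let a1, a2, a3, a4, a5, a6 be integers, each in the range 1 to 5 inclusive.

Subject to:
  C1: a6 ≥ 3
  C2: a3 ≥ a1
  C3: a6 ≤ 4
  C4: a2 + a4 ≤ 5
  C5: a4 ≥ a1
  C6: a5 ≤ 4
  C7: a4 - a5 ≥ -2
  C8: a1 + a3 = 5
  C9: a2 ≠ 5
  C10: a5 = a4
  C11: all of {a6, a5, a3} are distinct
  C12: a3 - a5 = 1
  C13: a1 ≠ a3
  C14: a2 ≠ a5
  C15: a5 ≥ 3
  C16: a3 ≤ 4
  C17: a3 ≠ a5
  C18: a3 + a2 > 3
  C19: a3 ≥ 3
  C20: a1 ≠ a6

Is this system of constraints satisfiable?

Constraints 1, 3, 6, 15, 16, and 19 confine each of a6, a5, a3 to the 2 values {3, 4}.
Constraint 11 requires all 3 of them to be distinct, but only 2 values are available — impossible by the pigeonhole principle.

Unsatisfiable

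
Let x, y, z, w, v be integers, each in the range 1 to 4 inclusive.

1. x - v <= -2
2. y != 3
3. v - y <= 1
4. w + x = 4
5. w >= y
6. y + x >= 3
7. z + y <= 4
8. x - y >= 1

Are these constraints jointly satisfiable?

Constraints 1, 3, and 8 give x − y ≥ 1, y − v ≥ -1, v − x ≥ 2.
Adding all 3 inequalities: the left sides telescope to 0, and the right sides sum to 1 + (-1) + 2 = 2. So 0 ≥ 2, which is false.

Unsatisfiable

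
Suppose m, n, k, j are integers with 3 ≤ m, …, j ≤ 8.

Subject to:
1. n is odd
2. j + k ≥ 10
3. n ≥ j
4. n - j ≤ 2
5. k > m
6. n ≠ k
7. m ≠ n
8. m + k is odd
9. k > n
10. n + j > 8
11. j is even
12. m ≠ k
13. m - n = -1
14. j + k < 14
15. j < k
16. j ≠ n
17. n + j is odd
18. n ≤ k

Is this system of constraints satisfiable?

Take m = 4, n = 5, k = 7, j = 4. Then constraint 2: j + k = 11; constraint 4: n - j = 1; constraint 10: n + j = 9, and every other listed constraint is also met.

Satisfiable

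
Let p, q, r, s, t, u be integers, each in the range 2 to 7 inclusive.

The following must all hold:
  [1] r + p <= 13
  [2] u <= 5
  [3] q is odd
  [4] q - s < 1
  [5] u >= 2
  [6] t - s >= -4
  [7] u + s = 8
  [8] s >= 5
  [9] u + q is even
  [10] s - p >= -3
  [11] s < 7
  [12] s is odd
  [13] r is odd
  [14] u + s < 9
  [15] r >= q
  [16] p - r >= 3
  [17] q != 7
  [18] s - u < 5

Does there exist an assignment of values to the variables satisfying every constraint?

Take p = 7, q = 3, r = 3, s = 5, t = 2, u = 3. Then constraint 1: r + p = 10; constraint 4: q - s = -2; constraint 6: t - s = -3, and every other listed constraint is also met.

Satisfiable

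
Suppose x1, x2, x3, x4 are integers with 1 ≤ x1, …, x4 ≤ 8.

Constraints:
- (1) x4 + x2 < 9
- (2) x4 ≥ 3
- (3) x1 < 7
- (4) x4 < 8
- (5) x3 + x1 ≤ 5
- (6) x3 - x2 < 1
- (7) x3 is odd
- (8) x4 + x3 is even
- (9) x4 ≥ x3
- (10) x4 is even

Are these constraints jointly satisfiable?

Unsatisfiable

Constraint 10 makes x4 even and constraint 7 makes x3 odd, so x4 + x3 must be odd. Constraint 8 says x4 + x3 is even — contradiction.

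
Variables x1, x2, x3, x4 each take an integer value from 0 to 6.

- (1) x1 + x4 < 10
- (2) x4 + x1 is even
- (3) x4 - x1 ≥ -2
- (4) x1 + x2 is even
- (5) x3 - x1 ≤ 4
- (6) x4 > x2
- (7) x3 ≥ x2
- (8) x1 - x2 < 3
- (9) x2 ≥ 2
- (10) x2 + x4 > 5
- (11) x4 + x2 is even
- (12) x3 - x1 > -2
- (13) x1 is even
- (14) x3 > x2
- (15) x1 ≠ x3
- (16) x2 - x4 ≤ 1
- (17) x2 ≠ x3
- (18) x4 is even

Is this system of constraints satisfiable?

Satisfiable

Take x1 = 4, x2 = 2, x3 = 5, x4 = 4. Then constraint 1: x1 + x4 = 8; constraint 3: x4 - x1 = 0, and every other listed constraint is also met.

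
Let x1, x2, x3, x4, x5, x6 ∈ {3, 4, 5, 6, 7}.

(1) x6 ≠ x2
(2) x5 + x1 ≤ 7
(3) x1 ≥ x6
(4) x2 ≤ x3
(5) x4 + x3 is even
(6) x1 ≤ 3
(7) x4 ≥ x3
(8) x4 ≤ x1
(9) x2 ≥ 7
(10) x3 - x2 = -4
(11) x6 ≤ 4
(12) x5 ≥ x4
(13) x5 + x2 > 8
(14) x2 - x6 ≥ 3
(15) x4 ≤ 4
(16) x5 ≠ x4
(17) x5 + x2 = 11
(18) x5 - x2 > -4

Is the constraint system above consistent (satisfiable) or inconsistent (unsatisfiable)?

Unsatisfiable

From constraints 4 and 9: x3 ≥ x2 and x2 ≥ 7, so x3 ≥ 7. From constraints 7 and 15: x3 ≤ x4 and x4 ≤ 4, so x3 ≤ 4. But 4 < 7, so no value of x3 works.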